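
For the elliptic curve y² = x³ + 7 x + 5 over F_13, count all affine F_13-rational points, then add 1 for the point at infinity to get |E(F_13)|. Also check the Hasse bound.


Affine points = {(1, 0), (2, 1), (2, 12), (3, 1), (3, 12), (5, 3), (5, 10), (6, 4), (6, 9), (8, 1), (8, 12), (9, 2), (9, 11), (10, 3), (10, 10), (11, 3), (11, 10), (12, 6), (12, 7)}; affine count = 19; |E(F_13)| = 20.

Discriminant check: Δ ∝ 4a³ + 27b² = 4·7³ + 27·5² = 4·343 + 27·25 ≡ 6 (mod 13). Nonzero ⇒ E is nonsingular.
For each x ∈ F_13, compute rhs = x³ + 7·x + 5 mod 13, then count y ∈ F_13 with y² ≡ rhs.
  x = 0: rhs = 5, matching y values: none (0 points).
  x = 1: rhs = 0, matching y values: 0 (1 points).
  x = 2: rhs = 1, matching y values: 1, 12 (2 points).
  x = 3: rhs = 1, matching y values: 1, 12 (2 points).
  x = 4: rhs = 6, matching y values: none (0 points).
  x = 5: rhs = 9, matching y values: 3, 10 (2 points).
  x = 6: rhs = 3, matching y values: 4, 9 (2 points).
  x = 7: rhs = 7, matching y values: none (0 points).
  x = 8: rhs = 1, matching y values: 1, 12 (2 points).
  x = 9: rhs = 4, matching y values: 2, 11 (2 points).
  x = 10: rhs = 9, matching y values: 3, 10 (2 points).
  x = 11: rhs = 9, matching y values: 3, 10 (2 points).
  x = 12: rhs = 10, matching y values: 6, 7 (2 points).
Total affine count: 19.
Full point count |E(F_13)| = 19 + 1 = 20.
Hasse bound: |20 − (13+1)| = |6| = 6 ≤ 2√13 ≈ 7.2111 ✓.


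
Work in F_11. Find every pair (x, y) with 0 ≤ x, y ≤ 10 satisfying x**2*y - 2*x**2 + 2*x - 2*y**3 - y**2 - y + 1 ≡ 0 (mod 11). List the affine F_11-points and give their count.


Affine F_11-points: {(0, 6), (1, 4), (2, 8), (3, 0), (4, 1), (5, 2), (5, 6), (5, 8), (9, 0), (9, 1), (9, 4), (10, 3)}; count = 12.

For each of the 121 pairs (x, y) ∈ F_11², evaluate f(x, y) mod 11. Record the zeros.
  x = 0: [0↦1, 1↦8, 2↦1, 3↦1, 4↦7, 5↦7, 6↦0, 7↦7, 8↦5, 9↦4, 10↦3]  zeros at y ∈ {6}
  x = 1: [0↦1, 1↦9, 2↦3, 3↦4, 4↦0, 5↦1, 6↦6, 7↦3, 8↦2, 9↦2, 10↦2]  zeros at y ∈ {4}
  x = 2: [0↦8, 1↦8, 2↦5, 3↦9, 4↦8, 5↦1, 6↦9, 7↦9, 8↦0, 9↦3, 10↦6]  zeros at y ∈ {8}
  x = 3: [0↦0, 1↦5, 2↦7, 3↦5, 4↦9, 5↦7, 6↦9, 7↦3, 8↦10, 9↦7, 10↦4]  zeros at y ∈ {0}
  x = 4: [0↦10, 1↦0, 2↦9, 3↦3, 4↦3, 5↦8, 6↦6, 7↦7, 8↦10, 9↦3, 10↦7]  zeros at y ∈ {1}
  x = 5: [0↦5, 1↦4, 2↦0, 3↦3, 4↦1, 5↦4, 6↦0, 7↦10, 8↦0, 9↦2, 10↦4]  zeros at y ∈ {2, 6, 8}
  x = 6: [0↦7, 1↦6, 2↦2, 3↦5, 4↦3, 5↦6, 6↦2, 7↦1, 8↦2, 9↦4, 10↦6]  zeros at y ∈ ∅
  x = 7: [0↦5, 1↦6, 2↦4, 3↦9, 4↦9, 5↦3, 6↦1, 7↦2, 8↦5, 9↦9, 10↦2]  zeros at y ∈ ∅
  x = 8: [0↦10, 1↦4, 2↦6, 3↦4, 4↦8, 5↦6, 6↦8, 7↦2, 8↦9, 9↦6, 10↦3]  zeros at y ∈ ∅
  x = 9: [0↦0, 1↦0, 2↦8, 3↦1, 4↦0, 5↦4, 6↦1, 7↦1, 8↦3, 9↦6, 10↦9]  zeros at y ∈ {0, 1, 4}
  x = 10: [0↦8, 1↦5, 2↦10, 3↦0, 4↦7, 5↦8, 6↦2, 7↦10, 8↦9, 9↦9, 10↦9]  zeros at y ∈ {3}
Collecting zeros: affine points = {(0, 6), (1, 4), (2, 8), (3, 0), (4, 1), (5, 2), (5, 6), (5, 8), (9, 0), (9, 1), (9, 4), (10, 3)}.
Total count |C(F_11)_aff| = 12.


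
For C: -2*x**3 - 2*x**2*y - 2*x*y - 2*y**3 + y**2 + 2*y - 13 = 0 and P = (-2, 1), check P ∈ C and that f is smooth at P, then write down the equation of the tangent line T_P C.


Tangent line at P: -18*x - 6*y - 30 = 0.

Step 1: f(-2, 1) = 0, so P lies on C.
Step 2: partial derivatives
  f_x(x, y) = -6*x**2 - 4*x*y - 2*y, f_y(x, y) = -2*x**2 - 2*x - 6*y**2 + 2*y + 2.
  f_x(P) = -18, f_y(P) = -6 (gradient nonzero, so P is smooth).
Step 3: tangent line at P: -18·(x − -2) + -6·(y − 1) = 0.
Expanding: -18*x - 6*y - 30 = 0.


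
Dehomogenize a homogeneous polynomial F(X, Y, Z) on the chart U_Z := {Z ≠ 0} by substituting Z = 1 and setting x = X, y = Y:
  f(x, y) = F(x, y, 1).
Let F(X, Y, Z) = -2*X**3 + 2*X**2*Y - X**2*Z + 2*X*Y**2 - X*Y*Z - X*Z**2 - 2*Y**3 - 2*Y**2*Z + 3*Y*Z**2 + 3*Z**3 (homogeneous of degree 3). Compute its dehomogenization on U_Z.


f(x, y) = -2*x**3 + 2*x**2*y - x**2 + 2*x*y**2 - x*y - x - 2*y**3 - 2*y**2 + 3*y + 3

On U_Z we set Z = 1. Each monomial c·X^i·Y^j·Z^k in F becomes c·x^i·y^j·1^k = c·x^i·y^j.
Substituting Z = 1: F(X, Y, 1) = -2*x**3 + 2*x**2*y - x**2 + 2*x*y**2 - x*y - x - 2*y**3 - 2*y**2 + 3*y + 3.
Note: deg(f) ≤ deg(F) = 3; strict inequality happens when F is divisible by Z (lost terms).


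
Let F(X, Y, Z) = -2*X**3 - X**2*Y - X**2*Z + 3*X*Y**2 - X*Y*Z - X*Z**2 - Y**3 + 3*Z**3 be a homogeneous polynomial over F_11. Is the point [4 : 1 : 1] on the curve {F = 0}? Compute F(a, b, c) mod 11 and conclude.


F(4,1,1) ≡ 0 (mod 11); P is on the curve.

Evaluate F(4, 1, 1) term-by-term (mod 11).
  -2*X**3 ↦ -2·64·1·1 = -128
  -X**2*Y ↦ -1·16·1·1 = -16
  -X**2*Z ↦ -1·16·1·1 = -16
  3*X*Y**2 ↦ 3·4·1·1 = 12
  -X*Y*Z ↦ -1·4·1·1 = -4
  -X*Z**2 ↦ -1·4·1·1 = -4
  -Y**3 ↦ -1·1·1·1 = -1
  3*Z**3 ↦ 3·1·1·1 = 3
Sum: F(4, 1, 1) = (-128) + (-16) + (-16) + (12) + (-4) + (-4) + (-1) + (3) = -154.
Reducing mod 11: -154 ≡ 0 (mod 11).
Since F(a, b, c) ≡ 0 (mod 11), P lies on the curve.


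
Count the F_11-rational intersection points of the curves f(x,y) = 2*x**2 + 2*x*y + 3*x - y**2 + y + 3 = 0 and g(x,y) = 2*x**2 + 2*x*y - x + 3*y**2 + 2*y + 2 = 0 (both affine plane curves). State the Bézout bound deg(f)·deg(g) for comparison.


Common zeros: {(7, 6)}; count = 1; Bézout bound = 4.

deg(f) = 2, deg(g) = 2, so Bézout bound = 4.
Scan x ∈ F_11. For each x, list the y ∈ F_11 with f(x, y) ≡ 0 and those with g(x, y) ≡ 0 (mod 11); the common zeros in that column are the intersection.
  x = 0: f ≡ 0 at y ∈ ∅; g ≡ 0 at y ∈ ∅; common: ∅.
  x = 1: f ≡ 0 at y ∈ ∅; g ≡ 0 at y ∈ ∅; common: ∅.
  x = 2: f ≡ 0 at y ∈ {6, 10}; g ≡ 0 at y ∈ ∅; common: ∅.
  x = 3: f ≡ 0 at y ∈ {8, 10}; g ≡ 0 at y ∈ {5, 7}; common: ∅.
  x = 4: f ≡ 0 at y ∈ {1, 8}; g ≡ 0 at y ∈ {6, 9}; common: ∅.
  x = 5: f ≡ 0 at y ∈ ∅; g ≡ 0 at y ∈ {3, 4}; common: ∅.
  x = 6: f ≡ 0 at y ∈ ∅; g ≡ 0 at y ∈ ∅; common: ∅.
  x = 7: f ≡ 0 at y ∈ {6, 9}; g ≡ 0 at y ∈ {6, 7}; common: {6}.
  x = 8: f ≡ 0 at y ∈ ∅; g ≡ 0 at y ∈ {1, 4}; common: ∅.
  x = 9: f ≡ 0 at y ∈ ∅; g ≡ 0 at y ∈ {3, 5}; common: ∅.
  x = 10: f ≡ 0 at y ∈ {1, 9}; g ≡ 0 at y ∈ ∅; common: ∅.
Collecting: common zeros = {(7, 6)}, so the count is 1.
Comparison with the Bézout bound: 1 ≤ 4 = deg(f)·deg(g), as expected for curves with no common component (the affine F_11-count falls short of the bound because intersections may lie at infinity, over extension fields, or carry multiplicity).


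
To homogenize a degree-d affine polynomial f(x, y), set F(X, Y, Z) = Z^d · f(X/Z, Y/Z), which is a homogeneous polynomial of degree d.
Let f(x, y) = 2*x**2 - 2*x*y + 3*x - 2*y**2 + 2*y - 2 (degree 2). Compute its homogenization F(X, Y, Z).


F(X, Y, Z) = 2*X**2 - 2*X*Y + 3*X*Z - 2*Y**2 + 2*Y*Z - 2*Z**2

deg(f) = 2.
Substitute x = X/Z, y = Y/Z into f, then multiply by Z^2.
  monomial 2·x^2·y^0 ↦ 2·X^2·Y^0·Z^0.
  monomial -2·x^1·y^1 ↦ -2·X^1·Y^1·Z^0.
  monomial 3·x^1·y^0 ↦ 3·X^1·Y^0·Z^1.
  monomial -2·x^0·y^2 ↦ -2·X^0·Y^2·Z^0.
  monomial 2·x^0·y^1 ↦ 2·X^0·Y^1·Z^1.
  monomial -2·x^0·y^0 ↦ -2·X^0·Y^0·Z^2.
Collecting: F(X, Y, Z) = 2*X**2 - 2*X*Y + 3*X*Z - 2*Y**2 + 2*Y*Z - 2*Z**2.


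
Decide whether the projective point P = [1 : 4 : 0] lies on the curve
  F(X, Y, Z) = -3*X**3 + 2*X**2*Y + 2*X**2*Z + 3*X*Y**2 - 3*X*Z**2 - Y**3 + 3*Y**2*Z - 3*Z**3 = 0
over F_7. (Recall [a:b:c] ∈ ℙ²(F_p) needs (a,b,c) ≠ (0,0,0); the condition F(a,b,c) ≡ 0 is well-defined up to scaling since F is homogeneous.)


F(1,4,0) ≡ 3 (mod 7); P is NOT on the curve.

Evaluate F(1, 4, 0) term-by-term (mod 7).
  -3*X**3 ↦ -3·1·1·1 = -3
  2*X**2*Y ↦ 2·1·4·1 = 8
  2*X**2*Z ↦ 2·1·1·0 = 0
  3*X*Y**2 ↦ 3·1·16·1 = 48
  -3*X*Z**2 ↦ -3·1·1·0 = 0
  -Y**3 ↦ -1·1·64·1 = -64
  3*Y**2*Z ↦ 3·1·16·0 = 0
  -3*Z**3 ↦ -3·1·1·0 = 0
Sum: F(1, 4, 0) = (-3) + (8) + (0) + (48) + (0) + (-64) + (0) + (0) = -11.
Reducing mod 7: -11 ≡ 3 (mod 7).
Since F(a, b, c) ≡ 3 ≠ 0 (mod 7), P does NOT lie on the curve.


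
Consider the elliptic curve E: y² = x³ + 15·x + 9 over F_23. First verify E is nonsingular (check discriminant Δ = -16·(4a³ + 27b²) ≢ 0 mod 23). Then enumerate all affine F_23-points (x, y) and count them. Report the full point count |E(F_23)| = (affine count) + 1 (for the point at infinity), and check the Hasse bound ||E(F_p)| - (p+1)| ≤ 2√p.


Affine points = {(0, 3), (0, 20), (1, 5), (1, 18), (2, 1), (2, 22), (3, 9), (3, 14), (4, 8), (4, 15), (5, 5), (5, 18), (6, 4), (6, 19), (10, 3), (10, 20), (12, 10), (12, 13), (13, 3), (13, 20), (17, 5), (17, 18), (18, 4), (18, 19), (19, 0), (20, 11), (20, 12), (22, 4), (22, 19)}; affine count = 29; |E(F_23)| = 30.

Discriminant check: Δ ∝ 4a³ + 27b² = 4·15³ + 27·9² = 4·3375 + 27·81 ≡ 1 (mod 23). Nonzero ⇒ E is nonsingular.
For each x ∈ F_23, compute rhs = x³ + 15·x + 9 mod 23, then count y ∈ F_23 with y² ≡ rhs.
  x = 0: rhs = 9, matching y values: 3, 20 (2 points).
  x = 1: rhs = 2, matching y values: 5, 18 (2 points).
  x = 2: rhs = 1, matching y values: 1, 22 (2 points).
  x = 3: rhs = 12, matching y values: 9, 14 (2 points).
  x = 4: rhs = 18, matching y values: 8, 15 (2 points).
  x = 5: rhs = 2, matching y values: 5, 18 (2 points).
  x = 6: rhs = 16, matching y values: 4, 19 (2 points).
  x = 7: rhs = 20, matching y values: none (0 points).
  x = 8: rhs = 20, matching y values: none (0 points).
  x = 9: rhs = 22, matching y values: none (0 points).
  x = 10: rhs = 9, matching y values: 3, 20 (2 points).
  x = 11: rhs = 10, matching y values: none (0 points).
  x = 12: rhs = 8, matching y values: 10, 13 (2 points).
  x = 13: rhs = 9, matching y values: 3, 20 (2 points).
  x = 14: rhs = 19, matching y values: none (0 points).
  x = 15: rhs = 21, matching y values: none (0 points).
  x = 16: rhs = 21, matching y values: none (0 points).
  x = 17: rhs = 2, matching y values: 5, 18 (2 points).
  x = 18: rhs = 16, matching y values: 4, 19 (2 points).
  x = 19: rhs = 0, matching y values: 0 (1 points).
  x = 20: rhs = 6, matching y values: 11, 12 (2 points).
  x = 21: rhs = 17, matching y values: none (0 points).
  x = 22: rhs = 16, matching y values: 4, 19 (2 points).
Total affine count: 29.
Full point count |E(F_23)| = 29 + 1 = 30.
Hasse bound: |30 − (23+1)| = |6| = 6 ≤ 2√23 ≈ 9.5917 ✓.


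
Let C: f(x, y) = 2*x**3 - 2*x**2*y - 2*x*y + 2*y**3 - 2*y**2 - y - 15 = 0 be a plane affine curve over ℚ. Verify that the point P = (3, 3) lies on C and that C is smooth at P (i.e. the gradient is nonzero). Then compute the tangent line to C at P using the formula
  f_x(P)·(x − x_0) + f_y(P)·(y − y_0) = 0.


Tangent line at P: 12*x + 17*y - 87 = 0.

Step 1: f(3, 3) = 0, so P lies on C.
Step 2: partial derivatives
  f_x(x, y) = 6*x**2 - 4*x*y - 2*y, f_y(x, y) = -2*x**2 - 2*x + 6*y**2 - 4*y - 1.
  f_x(P) = 12, f_y(P) = 17 (gradient nonzero, so P is smooth).
Step 3: tangent line at P: 12·(x − 3) + 17·(y − 3) = 0.
Expanding: 12*x + 17*y - 87 = 0.


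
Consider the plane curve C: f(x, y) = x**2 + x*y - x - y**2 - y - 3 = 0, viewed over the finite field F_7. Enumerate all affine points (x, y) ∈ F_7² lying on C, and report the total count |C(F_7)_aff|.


Affine F_7-points: {(1, 2), (1, 5), (2, 3), (2, 5), (3, 3), (3, 6), (5, 2), (6, 6)}; count = 8.

For each of the 49 pairs (x, y) ∈ F_7², evaluate f(x, y) mod 7. Record the zeros.
  x = 0: [0↦4, 1↦2, 2↦5, 3↦6, 4↦5, 5↦2, 6↦4]  zeros at y ∈ ∅
  x = 1: [0↦4, 1↦3, 2↦0, 3↦2, 4↦2, 5↦0, 6↦3]  zeros at y ∈ {2, 5}
  x = 2: [0↦6, 1↦6, 2↦4, 3↦0, 4↦1, 5↦0, 6↦4]  zeros at y ∈ {3, 5}
  x = 3: [0↦3, 1↦4, 2↦3, 3↦0, 4↦2, 5↦2, 6↦0]  zeros at y ∈ {3, 6}
  x = 4: [0↦2, 1↦4, 2↦4, 3↦2, 4↦5, 5↦6, 6↦5]  zeros at y ∈ ∅
  x = 5: [0↦3, 1↦6, 2↦0, 3↦6, 4↦3, 5↦5, 6↦5]  zeros at y ∈ {2}
  x = 6: [0↦6, 1↦3, 2↦5, 3↦5, 4↦3, 5↦6, 6↦0]  zeros at y ∈ {6}
Collecting zeros: affine points = {(1, 2), (1, 5), (2, 3), (2, 5), (3, 3), (3, 6), (5, 2), (6, 6)}.
Total count |C(F_7)_aff| = 8.


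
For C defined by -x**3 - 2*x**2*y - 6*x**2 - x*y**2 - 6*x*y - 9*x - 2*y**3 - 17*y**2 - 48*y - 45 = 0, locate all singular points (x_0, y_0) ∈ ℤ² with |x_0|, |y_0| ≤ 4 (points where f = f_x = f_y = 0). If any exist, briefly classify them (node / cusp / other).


Singular points: {(0, -3)}; classification: cusp.

Compute partial derivatives:
  f_x = -3*x**2 - 4*x*y - 12*x - y**2 - 6*y - 9.
  f_y = -2*x**2 - 2*x*y - 6*x - 6*y**2 - 34*y - 48.
Scan x_0 ∈ {−4, ..., 4}. For each x_0, f_y(x_0, y) is a polynomial in y; find its integer roots y ∈ {−4, ..., 4}, then test f_x and f at those candidates.
  x = -4: f_y(-4, y) = -6*y**2 - 26*y - 56; no integer root y with |y| ≤ 4.
  x = -3: f_y(-3, y) = -6*y**2 - 28*y - 48; no integer root y with |y| ≤ 4.
  x = -2: f_y(-2, y) = -6*y**2 - 30*y - 44; no integer root y with |y| ≤ 4.
  x = -1: f_y(-1, y) = -6*y**2 - 32*y - 44; no integer root y with |y| ≤ 4.
  x = 0: f_y(0, y) = -6*y**2 - 34*y - 48; vanishes at y ∈ {-3}. (0, -3): f_x = 0, f = 0 — SINGULAR.
  x = 1: f_y(1, y) = -6*y**2 - 36*y - 56; no integer root y with |y| ≤ 4.
  x = 2: f_y(2, y) = -6*y**2 - 38*y - 68; no integer root y with |y| ≤ 4.
  x = 3: f_y(3, y) = -6*y**2 - 40*y - 84; no integer root y with |y| ≤ 4.
  x = 4: f_y(4, y) = -6*y**2 - 42*y - 104; no integer root y with |y| ≤ 4.
Only singular point on the grid: (0, -3).
Classify: substitute x = 0 + u, y = -3 + v and expand: f = -u**3 - 2*u**2*v - u*v**2 - 2*v**3 + v**2.
No constant or linear terms (consistent with a singular point). Quadratic part: v**2. Cubic part: -u**3 - 2*u**2*v - u*v**2 - 2*v**3.
The quadratic part v**2 is a perfect square, so there is a single (double) tangent line v = 0, i.e. y = -3. Restricting the cubic part to that line (v = 0) leaves -u**3 ≠ 0, so f is not divisible by v and the branch is v² ≈ u**3 to lowest order — this is a cusp.
Classification: cusp.


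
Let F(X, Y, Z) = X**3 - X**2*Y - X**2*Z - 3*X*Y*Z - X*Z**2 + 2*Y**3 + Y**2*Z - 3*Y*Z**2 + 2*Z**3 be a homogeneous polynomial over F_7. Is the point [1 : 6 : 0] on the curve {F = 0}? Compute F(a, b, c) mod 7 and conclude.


F(1,6,0) ≡ 0 (mod 7); P is on the curve.

Evaluate F(1, 6, 0) term-by-term (mod 7).
  X**3 ↦ 1·1·1·1 = 1
  -X**2*Y ↦ -1·1·6·1 = -6
  -X**2*Z ↦ -1·1·1·0 = 0
  -3*X*Y*Z ↦ -3·1·6·0 = 0
  -X*Z**2 ↦ -1·1·1·0 = 0
  2*Y**3 ↦ 2·1·216·1 = 432
  Y**2*Z ↦ 1·1·36·0 = 0
  -3*Y*Z**2 ↦ -3·1·6·0 = 0
  2*Z**3 ↦ 2·1·1·0 = 0
Sum: F(1, 6, 0) = (1) + (-6) + (0) + (0) + (0) + (432) + (0) + (0) + (0) = 427.
Reducing mod 7: 427 ≡ 0 (mod 7).
Since F(a, b, c) ≡ 0 (mod 7), P lies on the curve.


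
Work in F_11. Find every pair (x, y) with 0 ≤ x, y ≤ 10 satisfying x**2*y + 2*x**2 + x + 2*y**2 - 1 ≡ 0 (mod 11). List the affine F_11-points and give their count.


Affine F_11-points: {(3, 4), (3, 8), (4, 5), (4, 9), (6, 0), (6, 4), (9, 1), (9, 8), (10, 0), (10, 5)}; count = 10.

For each of the 121 pairs (x, y) ∈ F_11², evaluate f(x, y) mod 11. Record the zeros.
  x = 0: [0↦10, 1↦1, 2↦7, 3↦6, 4↦9, 5↦5, 6↦5, 7↦9, 8↦6, 9↦7, 10↦1]  zeros at y ∈ ∅
  x = 1: [0↦2, 1↦5, 2↦1, 3↦1, 4↦5, 5↦2, 6↦3, 7↦8, 8↦6, 9↦8, 10↦3]  zeros at y ∈ ∅
  x = 2: [0↦9, 1↦4, 2↦3, 3↦6, 4↦2, 5↦2, 6↦6, 7↦3, 8↦4, 9↦9, 10↦7]  zeros at y ∈ ∅
  x = 3: [0↦9, 1↦9, 2↦2, 3↦10, 4↦0, 5↦5, 6↦3, 7↦5, 8↦0, 9↦10, 10↦2]  zeros at y ∈ {4, 8}
  x = 4: [0↦2, 1↦9, 2↦9, 3↦2, 4↦10, 5↦0, 6↦5, 7↦3, 8↦5, 9↦0, 10↦10]  zeros at y ∈ {5, 9}
  x = 5: [0↦10, 1↦4, 2↦2, 3↦4, 4↦10, 5↦9, 6↦1, 7↦8, 8↦8, 9↦1, 10↦9]  zeros at y ∈ ∅
  x = 6: [0↦0, 1↦5, 2↦3, 3↦5, 4↦0, 5↦10, 6↦2, 7↦9, 8↦9, 9↦2, 10↦10]  zeros at y ∈ {0, 4}
  x = 7: [0↦5, 1↦1, 2↦1, 3↦5, 4↦2, 5↦3, 6↦8, 7↦6, 8↦8, 9↦3, 10↦2]  zeros at y ∈ ∅
  x = 8: [0↦3, 1↦3, 2↦7, 3↦4, 4↦5, 5↦10, 6↦8, 7↦10, 8↦5, 9↦4, 10↦7]  zeros at y ∈ ∅
  x = 9: [0↦5, 1↦0, 2↦10, 3↦2, 4↦9, 5↦9, 6↦2, 7↦10, 8↦0, 9↦5, 10↦3]  zeros at y ∈ {1, 8}
  x = 10: [0↦0, 1↦3, 2↦10, 3↦10, 4↦3, 5↦0, 6↦1, 7↦6, 8↦4, 9↦6, 10↦1]  zeros at y ∈ {0, 5}
Collecting zeros: affine points = {(3, 4), (3, 8), (4, 5), (4, 9), (6, 0), (6, 4), (9, 1), (9, 8), (10, 0), (10, 5)}.
Total count |C(F_11)_aff| = 10.


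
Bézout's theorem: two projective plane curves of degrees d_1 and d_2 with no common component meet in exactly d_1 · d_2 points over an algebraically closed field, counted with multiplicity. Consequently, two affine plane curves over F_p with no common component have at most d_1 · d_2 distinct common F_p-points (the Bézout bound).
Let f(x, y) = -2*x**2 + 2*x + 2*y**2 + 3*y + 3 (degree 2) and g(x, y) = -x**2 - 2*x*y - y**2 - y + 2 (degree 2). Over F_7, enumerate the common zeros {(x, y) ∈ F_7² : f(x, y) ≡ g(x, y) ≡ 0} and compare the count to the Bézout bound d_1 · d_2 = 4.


Common zeros: {(4, 0)}; count = 1; Bézout bound = 4.

deg(f) = 2, deg(g) = 2, so Bézout bound = 4.
Scan x ∈ F_7. For each x, list the y ∈ F_7 with f(x, y) ≡ 0 and those with g(x, y) ≡ 0 (mod 7); the common zeros in that column are the intersection.
  x = 0: f ≡ 0 at y ∈ ∅; g ≡ 0 at y ∈ {1, 5}; common: ∅.
  x = 1: f ≡ 0 at y ∈ ∅; g ≡ 0 at y ∈ ∅; common: ∅.
  x = 2: f ≡ 0 at y ∈ ∅; g ≡ 0 at y ∈ ∅; common: ∅.
  x = 3: f ≡ 0 at y ∈ {4, 5}; g ≡ 0 at y ∈ {0}; common: ∅.
  x = 4: f ≡ 0 at y ∈ {0, 2}; g ≡ 0 at y ∈ {0, 5}; common: {0}.
  x = 5: f ≡ 0 at y ∈ {4, 5}; g ≡ 0 at y ∈ {1, 2}; common: ∅.
  x = 6: f ≡ 0 at y ∈ ∅; g ≡ 0 at y ∈ ∅; common: ∅.
Collecting: common zeros = {(4, 0)}, so the count is 1.
Comparison with the Bézout bound: 1 ≤ 4 = deg(f)·deg(g), as expected for curves with no common component (the affine F_7-count falls short of the bound because intersections may lie at infinity, over extension fields, or carry multiplicity).


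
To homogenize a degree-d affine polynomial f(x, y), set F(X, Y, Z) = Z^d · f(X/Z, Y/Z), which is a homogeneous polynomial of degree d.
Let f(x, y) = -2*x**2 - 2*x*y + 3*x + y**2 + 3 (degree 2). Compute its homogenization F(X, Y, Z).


F(X, Y, Z) = -2*X**2 - 2*X*Y + 3*X*Z + Y**2 + 3*Z**2

deg(f) = 2.
Substitute x = X/Z, y = Y/Z into f, then multiply by Z^2.
  monomial -2·x^2·y^0 ↦ -2·X^2·Y^0·Z^0.
  monomial -2·x^1·y^1 ↦ -2·X^1·Y^1·Z^0.
  monomial 3·x^1·y^0 ↦ 3·X^1·Y^0·Z^1.
  monomial 1·x^0·y^2 ↦ 1·X^0·Y^2·Z^0.
  monomial 3·x^0·y^0 ↦ 3·X^0·Y^0·Z^2.
Collecting: F(X, Y, Z) = -2*X**2 - 2*X*Y + 3*X*Z + Y**2 + 3*Z**2.


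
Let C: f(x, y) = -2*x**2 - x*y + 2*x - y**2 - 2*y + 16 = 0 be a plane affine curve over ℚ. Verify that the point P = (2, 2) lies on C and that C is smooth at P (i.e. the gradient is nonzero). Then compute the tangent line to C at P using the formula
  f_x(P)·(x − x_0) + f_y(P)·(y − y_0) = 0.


Tangent line at P: -8*x - 8*y + 32 = 0.

Step 1: f(2, 2) = 0, so P lies on C.
Step 2: partial derivatives
  f_x(x, y) = -4*x - y + 2, f_y(x, y) = -x - 2*y - 2.
  f_x(P) = -8, f_y(P) = -8 (gradient nonzero, so P is smooth).
Step 3: tangent line at P: -8·(x − 2) + -8·(y − 2) = 0.
Expanding: -8*x - 8*y + 32 = 0.


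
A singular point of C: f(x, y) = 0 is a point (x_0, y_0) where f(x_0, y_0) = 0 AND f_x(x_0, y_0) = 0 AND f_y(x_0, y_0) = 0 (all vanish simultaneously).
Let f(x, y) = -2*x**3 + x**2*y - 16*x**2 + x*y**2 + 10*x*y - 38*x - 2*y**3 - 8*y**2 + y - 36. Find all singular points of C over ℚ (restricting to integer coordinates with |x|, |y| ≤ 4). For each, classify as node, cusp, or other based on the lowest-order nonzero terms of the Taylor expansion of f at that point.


Singular points: {(-3, -2)}; classification: cusp.

Compute partial derivatives:
  f_x = -6*x**2 + 2*x*y - 32*x + y**2 + 10*y - 38.
  f_y = x**2 + 2*x*y + 10*x - 6*y**2 - 16*y + 1.
Scan x_0 ∈ {−4, ..., 4}. For each x_0, f_y(x_0, y) is a polynomial in y; find its integer roots y ∈ {−4, ..., 4}, then test f_x and f at those candidates.
  x = -4: f_y(-4, y) = -6*y**2 - 24*y - 23; no integer root y with |y| ≤ 4.
  x = -3: f_y(-3, y) = -6*y**2 - 22*y - 20; vanishes at y ∈ {-2}. (-3, -2): f_x = 0, f = 0 — SINGULAR.
  x = -2: f_y(-2, y) = -6*y**2 - 20*y - 15; no integer root y with |y| ≤ 4.
  x = -1: f_y(-1, y) = -6*y**2 - 18*y - 8; no integer root y with |y| ≤ 4.
  x = 0: f_y(0, y) = -6*y**2 - 16*y + 1; no integer root y with |y| ≤ 4.
  x = 1: f_y(1, y) = -6*y**2 - 14*y + 12; vanishes at y ∈ {-3}. (1, -3): f_x = -103 ≠ 0.
  x = 2: f_y(2, y) = -6*y**2 - 12*y + 25; no integer root y with |y| ≤ 4.
  x = 3: f_y(3, y) = -6*y**2 - 10*y + 40; no integer root y with |y| ≤ 4.
  x = 4: f_y(4, y) = -6*y**2 - 8*y + 57; no integer root y with |y| ≤ 4.
Only singular point on the grid: (-3, -2).
Classify: substitute x = -3 + u, y = -2 + v and expand: f = -2*u**3 + u**2*v + u*v**2 - 2*v**3 + v**2.
No constant or linear terms (consistent with a singular point). Quadratic part: v**2. Cubic part: -2*u**3 + u**2*v + u*v**2 - 2*v**3.
The quadratic part v**2 is a perfect square, so there is a single (double) tangent line v = 0, i.e. y = -2. Restricting the cubic part to that line (v = 0) leaves -2*u**3 ≠ 0, so f is not divisible by v and the branch is v² ≈ 2*u**3 to lowest order — this is a cusp.
Classification: cusp.


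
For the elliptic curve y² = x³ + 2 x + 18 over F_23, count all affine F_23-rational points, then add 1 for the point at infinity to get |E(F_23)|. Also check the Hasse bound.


Affine points = {(0, 8), (0, 15), (6, 4), (6, 19), (9, 11), (9, 12), (10, 7), (10, 16), (16, 11), (16, 12), (20, 10), (20, 13), (21, 11), (21, 12)}; affine count = 14; |E(F_23)| = 15.

Discriminant check: Δ ∝ 4a³ + 27b² = 4·2³ + 27·18² = 4·8 + 27·324 ≡ 17 (mod 23). Nonzero ⇒ E is nonsingular.
For each x ∈ F_23, compute rhs = x³ + 2·x + 18 mod 23, then count y ∈ F_23 with y² ≡ rhs.
  x = 0: rhs = 18, matching y values: 8, 15 (2 points).
  x = 1: rhs = 21, matching y values: none (0 points).
  x = 2: rhs = 7, matching y values: none (0 points).
  x = 3: rhs = 5, matching y values: none (0 points).
  x = 4: rhs = 21, matching y values: none (0 points).
  x = 5: rhs = 15, matching y values: none (0 points).
  x = 6: rhs = 16, matching y values: 4, 19 (2 points).
  x = 7: rhs = 7, matching y values: none (0 points).
  x = 8: rhs = 17, matching y values: none (0 points).
  x = 9: rhs = 6, matching y values: 11, 12 (2 points).
  x = 10: rhs = 3, matching y values: 7, 16 (2 points).
  x = 11: rhs = 14, matching y values: none (0 points).
  x = 12: rhs = 22, matching y values: none (0 points).
  x = 13: rhs = 10, matching y values: none (0 points).
  x = 14: rhs = 7, matching y values: none (0 points).
  x = 15: rhs = 19, matching y values: none (0 points).
  x = 16: rhs = 6, matching y values: 11, 12 (2 points).
  x = 17: rhs = 20, matching y values: none (0 points).
  x = 18: rhs = 21, matching y values: none (0 points).
  x = 19: rhs = 15, matching y values: none (0 points).
  x = 20: rhs = 8, matching y values: 10, 13 (2 points).
  x = 21: rhs = 6, matching y values: 11, 12 (2 points).
  x = 22: rhs = 15, matching y values: none (0 points).
Total affine count: 14.
Full point count |E(F_23)| = 14 + 1 = 15.
Hasse bound: |15 − (23+1)| = |-9| = 9 ≤ 2√23 ≈ 9.5917 ✓.


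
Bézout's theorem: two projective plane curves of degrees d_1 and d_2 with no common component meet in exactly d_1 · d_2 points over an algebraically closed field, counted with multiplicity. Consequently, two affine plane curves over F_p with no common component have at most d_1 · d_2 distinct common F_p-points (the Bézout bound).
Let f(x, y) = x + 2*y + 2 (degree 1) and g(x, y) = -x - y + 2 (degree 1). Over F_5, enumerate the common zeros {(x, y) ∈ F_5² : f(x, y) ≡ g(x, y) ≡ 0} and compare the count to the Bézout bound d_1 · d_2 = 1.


Common zeros: {(1, 1)}; count = 1; Bézout bound = 1.

deg(f) = 1, deg(g) = 1, so Bézout bound = 1.
Scan x ∈ F_5. For each x, list the y ∈ F_5 with f(x, y) ≡ 0 and those with g(x, y) ≡ 0 (mod 5); the common zeros in that column are the intersection.
  x = 0: f ≡ 0 at y ∈ {4}; g ≡ 0 at y ∈ {2}; common: ∅.
  x = 1: f ≡ 0 at y ∈ {1}; g ≡ 0 at y ∈ {1}; common: {1}.
  x = 2: f ≡ 0 at y ∈ {3}; g ≡ 0 at y ∈ {0}; common: ∅.
  x = 3: f ≡ 0 at y ∈ {0}; g ≡ 0 at y ∈ {4}; common: ∅.
  x = 4: f ≡ 0 at y ∈ {2}; g ≡ 0 at y ∈ {3}; common: ∅.
Collecting: common zeros = {(1, 1)}, so the count is 1.
Comparison with the Bézout bound: 1 ≤ 1 = deg(f)·deg(g), as expected for curves with no common component (the bound is attained).


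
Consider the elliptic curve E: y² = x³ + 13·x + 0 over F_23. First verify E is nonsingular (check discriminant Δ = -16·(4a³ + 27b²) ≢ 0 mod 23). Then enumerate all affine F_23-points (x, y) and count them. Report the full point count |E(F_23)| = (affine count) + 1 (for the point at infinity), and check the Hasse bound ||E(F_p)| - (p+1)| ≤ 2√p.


Affine points = {(0, 0), (4, 1), (4, 22), (5, 11), (5, 12), (6, 8), (6, 15), (8, 8), (8, 15), (9, 8), (9, 15), (10, 7), (10, 16), (11, 5), (11, 18), (16, 7), (16, 16), (20, 7), (20, 16), (21, 9), (21, 14), (22, 3), (22, 20)}; affine count = 23; |E(F_23)| = 24.

Discriminant check: Δ ∝ 4a³ + 27b² = 4·13³ + 27·0² = 4·2197 + 27·0 ≡ 2 (mod 23). Nonzero ⇒ E is nonsingular.
For each x ∈ F_23, compute rhs = x³ + 13·x + 0 mod 23, then count y ∈ F_23 with y² ≡ rhs.
  x = 0: rhs = 0, matching y values: 0 (1 points).
  x = 1: rhs = 14, matching y values: none (0 points).
  x = 2: rhs = 11, matching y values: none (0 points).
  x = 3: rhs = 20, matching y values: none (0 points).
  x = 4: rhs = 1, matching y values: 1, 22 (2 points).
  x = 5: rhs = 6, matching y values: 11, 12 (2 points).
  x = 6: rhs = 18, matching y values: 8, 15 (2 points).
  x = 7: rhs = 20, matching y values: none (0 points).
  x = 8: rhs = 18, matching y values: 8, 15 (2 points).
  x = 9: rhs = 18, matching y values: 8, 15 (2 points).
  x = 10: rhs = 3, matching y values: 7, 16 (2 points).
  x = 11: rhs = 2, matching y values: 5, 18 (2 points).
  x = 12: rhs = 21, matching y values: none (0 points).
  x = 13: rhs = 20, matching y values: none (0 points).
  x = 14: rhs = 5, matching y values: none (0 points).
  x = 15: rhs = 5, matching y values: none (0 points).
  x = 16: rhs = 3, matching y values: 7, 16 (2 points).
  x = 17: rhs = 5, matching y values: none (0 points).
  x = 18: rhs = 17, matching y values: none (0 points).
  x = 19: rhs = 22, matching y values: none (0 points).
  x = 20: rhs = 3, matching y values: 7, 16 (2 points).
  x = 21: rhs = 12, matching y values: 9, 14 (2 points).
  x = 22: rhs = 9, matching y values: 3, 20 (2 points).
Total affine count: 23.
Full point count |E(F_23)| = 23 + 1 = 24.
Hasse bound: |24 − (23+1)| = |0| = 0 ≤ 2√23 ≈ 9.5917 ✓.


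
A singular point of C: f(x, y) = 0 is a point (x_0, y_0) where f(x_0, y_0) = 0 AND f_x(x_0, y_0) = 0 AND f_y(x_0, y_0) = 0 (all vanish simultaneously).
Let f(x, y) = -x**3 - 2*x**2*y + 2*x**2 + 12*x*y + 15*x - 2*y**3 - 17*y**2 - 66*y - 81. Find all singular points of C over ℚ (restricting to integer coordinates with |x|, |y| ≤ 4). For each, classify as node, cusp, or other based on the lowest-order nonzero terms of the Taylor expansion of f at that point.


Singular points: {(3, -3)}; classification: node.

Compute partial derivatives:
  f_x = -3*x**2 - 4*x*y + 4*x + 12*y + 15.
  f_y = -2*x**2 + 12*x - 6*y**2 - 34*y - 66.
Scan x_0 ∈ {−4, ..., 4}. For each x_0, f_y(x_0, y) is a polynomial in y; find its integer roots y ∈ {−4, ..., 4}, then test f_x and f at those candidates.
  x = -4: f_y(-4, y) = -6*y**2 - 34*y - 146; no integer root y with |y| ≤ 4.
  x = -3: f_y(-3, y) = -6*y**2 - 34*y - 120; no integer root y with |y| ≤ 4.
  x = -2: f_y(-2, y) = -6*y**2 - 34*y - 98; no integer root y with |y| ≤ 4.
  x = -1: f_y(-1, y) = -6*y**2 - 34*y - 80; no integer root y with |y| ≤ 4.
  x = 0: f_y(0, y) = -6*y**2 - 34*y - 66; no integer root y with |y| ≤ 4.
  x = 1: f_y(1, y) = -6*y**2 - 34*y - 56; no integer root y with |y| ≤ 4.
  x = 2: f_y(2, y) = -6*y**2 - 34*y - 50; no integer root y with |y| ≤ 4.
  x = 3: f_y(3, y) = -6*y**2 - 34*y - 48; vanishes at y ∈ {-3}. (3, -3): f_x = 0, f = 0 — SINGULAR.
  x = 4: f_y(4, y) = -6*y**2 - 34*y - 50; no integer root y with |y| ≤ 4.
Only singular point on the grid: (3, -3).
Classify: substitute x = 3 + u, y = -3 + v and expand: f = -u**3 - 2*u**2*v - u**2 - 2*v**3 + v**2.
No constant or linear terms (consistent with a singular point). Quadratic part: -u**2 + v**2. Cubic part: -u**3 - 2*u**2*v - 2*v**3.
The quadratic part v**2 - u**2 = (v − u)(v + u) splits into two distinct linear factors, so there are two distinct tangent lines y − -3 = ±(x − 3) — this is a node (ordinary double point).
Classification: node.


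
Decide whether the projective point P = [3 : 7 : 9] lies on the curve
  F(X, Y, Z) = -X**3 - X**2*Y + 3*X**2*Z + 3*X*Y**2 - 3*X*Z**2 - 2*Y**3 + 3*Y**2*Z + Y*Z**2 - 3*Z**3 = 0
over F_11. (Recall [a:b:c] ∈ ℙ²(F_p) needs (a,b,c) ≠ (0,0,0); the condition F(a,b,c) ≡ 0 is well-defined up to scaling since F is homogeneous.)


F(3,7,9) ≡ 4 (mod 11); P is NOT on the curve.

Evaluate F(3, 7, 9) term-by-term (mod 11).
  -X**3 ↦ -1·27·1·1 = -27
  -X**2*Y ↦ -1·9·7·1 = -63
  3*X**2*Z ↦ 3·9·1·9 = 243
  3*X*Y**2 ↦ 3·3·49·1 = 441
  -3*X*Z**2 ↦ -3·3·1·81 = -729
  -2*Y**3 ↦ -2·1·343·1 = -686
  3*Y**2*Z ↦ 3·1·49·9 = 1323
  Y*Z**2 ↦ 1·1·7·81 = 567
  -3*Z**3 ↦ -3·1·1·729 = -2187
Sum: F(3, 7, 9) = (-27) + (-63) + (243) + (441) + (-729) + (-686) + (1323) + (567) + (-2187) = -1118.
Reducing mod 11: -1118 ≡ 4 (mod 11).
Since F(a, b, c) ≡ 4 ≠ 0 (mod 11), P does NOT lie on the curve.


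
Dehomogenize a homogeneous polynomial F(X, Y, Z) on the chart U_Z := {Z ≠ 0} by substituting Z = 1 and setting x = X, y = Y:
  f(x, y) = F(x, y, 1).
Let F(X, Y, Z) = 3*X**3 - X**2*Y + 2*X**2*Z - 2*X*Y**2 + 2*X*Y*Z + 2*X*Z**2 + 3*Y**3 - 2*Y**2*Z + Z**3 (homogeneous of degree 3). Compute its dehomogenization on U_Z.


f(x, y) = 3*x**3 - x**2*y + 2*x**2 - 2*x*y**2 + 2*x*y + 2*x + 3*y**3 - 2*y**2 + 1

On U_Z we set Z = 1. Each monomial c·X^i·Y^j·Z^k in F becomes c·x^i·y^j·1^k = c·x^i·y^j.
Substituting Z = 1: F(X, Y, 1) = 3*x**3 - x**2*y + 2*x**2 - 2*x*y**2 + 2*x*y + 2*x + 3*y**3 - 2*y**2 + 1.
Note: deg(f) ≤ deg(F) = 3; strict inequality happens when F is divisible by Z (lost terms).


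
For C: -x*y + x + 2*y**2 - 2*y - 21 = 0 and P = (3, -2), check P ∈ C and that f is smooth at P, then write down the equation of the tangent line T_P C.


Tangent line at P: 3*x - 13*y - 35 = 0.

Step 1: f(3, -2) = 0, so P lies on C.
Step 2: partial derivatives
  f_x(x, y) = 1 - y, f_y(x, y) = -x + 4*y - 2.
  f_x(P) = 3, f_y(P) = -13 (gradient nonzero, so P is smooth).
Step 3: tangent line at P: 3·(x − 3) + -13·(y − -2) = 0.
Expanding: 3*x - 13*y - 35 = 0.


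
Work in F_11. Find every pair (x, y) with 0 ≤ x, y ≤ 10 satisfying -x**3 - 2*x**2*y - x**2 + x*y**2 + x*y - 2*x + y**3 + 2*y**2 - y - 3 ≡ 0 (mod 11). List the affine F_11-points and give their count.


Affine F_11-points: {(0, 2), (2, 8), (3, 1), (5, 8), (6, 6), (8, 5), (9, 8), (10, 7)}; count = 8.

For each of the 121 pairs (x, y) ∈ F_11², evaluate f(x, y) mod 11. Record the zeros.
  x = 0: [0↦8, 1↦10, 2↦0, 3↦6, 4↦1, 5↦2, 6↦4, 7↦2, 8↦2, 9↦10, 10↦10]  zeros at y ∈ {2}
  x = 1: [0↦4, 1↦6, 2↦9, 3↦8, 4↦9, 5↦7, 6↦8, 7↦7, 8↦10, 9↦1, 10↦8]  zeros at y ∈ ∅
  x = 2: [0↦3, 1↦1, 2↦2, 3↦1, 4↦4, 5↦6, 6↦2, 7↦9, 8↦0, 9↦3, 10↦2]  zeros at y ∈ {8}
  x = 3: [0↦10, 1↦0, 2↦6, 3↦1, 4↦2, 5↦4, 6↦2, 7↦2, 8↦10, 9↦10, 10↦8]  zeros at y ∈ {1}
  x = 4: [0↦8, 1↦8, 2↦4, 3↦2, 4↦8, 5↦6, 6↦2, 7↦2, 8↦1, 9↦5, 10↦9]  zeros at y ∈ ∅
  x = 5: [0↦2, 1↦8, 2↦1, 3↦9, 4↦5, 5↦6, 6↦7, 7↦3, 8↦0, 9↦4, 10↦10]  zeros at y ∈ {8}
  x = 6: [0↦8, 1↦5, 2↦2, 3↦5, 4↦9, 5↦9, 6↦0, 7↦10, 8↦1, 9↦1, 10↦5]  zeros at y ∈ {6}
  x = 7: [0↦9, 1↦4, 2↦1, 3↦6, 4↦3, 5↦9, 6↦8, 7↦6, 8↦9, 9↦1, 10↦10]  zeros at y ∈ ∅
  x = 8: [0↦10, 1↦10, 2↦3, 3↦6, 4↦3, 5↦0, 6↦3, 7↦7, 8↦7, 9↦9, 10↦8]  zeros at y ∈ {5}
  x = 9: [0↦5, 1↦6, 2↦2, 3↦10, 4↦3, 5↦9, 6↦1, 7↦7, 8↦0, 9↦8, 10↦4]  zeros at y ∈ {8}
  x = 10: [0↦10, 1↦8, 2↦3, 3↦1, 4↦8, 5↦8, 6↦7, 7↦0, 8↦4, 9↦3, 10↦3]  zeros at y ∈ {7}
Collecting zeros: affine points = {(0, 2), (2, 8), (3, 1), (5, 8), (6, 6), (8, 5), (9, 8), (10, 7)}.
Total count |C(F_11)_aff| = 8.


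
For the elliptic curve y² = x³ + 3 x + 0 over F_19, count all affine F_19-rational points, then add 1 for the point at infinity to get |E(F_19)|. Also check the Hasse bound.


Affine points = {(0, 0), (1, 2), (1, 17), (3, 6), (3, 13), (4, 0), (5, 8), (5, 11), (6, 5), (6, 14), (8, 2), (8, 17), (10, 2), (10, 17), (12, 4), (12, 15), (15, 0), (17, 9), (17, 10)}; affine count = 19; |E(F_19)| = 20.

Discriminant check: Δ ∝ 4a³ + 27b² = 4·3³ + 27·0² = 4·27 + 27·0 ≡ 13 (mod 19). Nonzero ⇒ E is nonsingular.
For each x ∈ F_19, compute rhs = x³ + 3·x + 0 mod 19, then count y ∈ F_19 with y² ≡ rhs.
  x = 0: rhs = 0, matching y values: 0 (1 points).
  x = 1: rhs = 4, matching y values: 2, 17 (2 points).
  x = 2: rhs = 14, matching y values: none (0 points).
  x = 3: rhs = 17, matching y values: 6, 13 (2 points).
  x = 4: rhs = 0, matching y values: 0 (1 points).
  x = 5: rhs = 7, matching y values: 8, 11 (2 points).
  x = 6: rhs = 6, matching y values: 5, 14 (2 points).
  x = 7: rhs = 3, matching y values: none (0 points).
  x = 8: rhs = 4, matching y values: 2, 17 (2 points).
  x = 9: rhs = 15, matching y values: none (0 points).
  x = 10: rhs = 4, matching y values: 2, 17 (2 points).
  x = 11: rhs = 15, matching y values: none (0 points).
  x = 12: rhs = 16, matching y values: 4, 15 (2 points).
  x = 13: rhs = 13, matching y values: none (0 points).
  x = 14: rhs = 12, matching y values: none (0 points).
  x = 15: rhs = 0, matching y values: 0 (1 points).
  x = 16: rhs = 2, matching y values: none (0 points).
  x = 17: rhs = 5, matching y values: 9, 10 (2 points).
  x = 18: rhs = 15, matching y values: none (0 points).
Total affine count: 19.
Full point count |E(F_19)| = 19 + 1 = 20.
Hasse bound: |20 − (19+1)| = |0| = 0 ≤ 2√19 ≈ 8.7178 ✓.


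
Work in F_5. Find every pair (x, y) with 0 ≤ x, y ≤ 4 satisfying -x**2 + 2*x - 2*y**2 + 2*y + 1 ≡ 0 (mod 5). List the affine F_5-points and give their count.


Affine F_5-points: {(1, 3)}; count = 1.

For each of the 25 pairs (x, y) ∈ F_5², evaluate f(x, y) mod 5. Record the zeros.
  x = 0: [0↦1, 1↦1, 2↦2, 3↦4, 4↦2]  zeros at y ∈ ∅
  x = 1: [0↦2, 1↦2, 2↦3, 3↦0, 4↦3]  zeros at y ∈ {3}
  x = 2: [0↦1, 1↦1, 2↦2, 3↦4, 4↦2]  zeros at y ∈ ∅
  x = 3: [0↦3, 1↦3, 2↦4, 3↦1, 4↦4]  zeros at y ∈ ∅
  x = 4: [0↦3, 1↦3, 2↦4, 3↦1, 4↦4]  zeros at y ∈ ∅
Collecting zeros: affine points = {(1, 3)}.
Total count |C(F_5)_aff| = 1.


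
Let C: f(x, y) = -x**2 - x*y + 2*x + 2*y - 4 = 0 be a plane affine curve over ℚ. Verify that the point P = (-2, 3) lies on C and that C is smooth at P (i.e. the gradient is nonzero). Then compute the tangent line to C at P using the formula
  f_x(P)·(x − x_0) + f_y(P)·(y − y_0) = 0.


Tangent line at P: 3*x + 4*y - 6 = 0.

Step 1: f(-2, 3) = 0, so P lies on C.
Step 2: partial derivatives
  f_x(x, y) = -2*x - y + 2, f_y(x, y) = 2 - x.
  f_x(P) = 3, f_y(P) = 4 (gradient nonzero, so P is smooth).
Step 3: tangent line at P: 3·(x − -2) + 4·(y − 3) = 0.
Expanding: 3*x + 4*y - 6 = 0.


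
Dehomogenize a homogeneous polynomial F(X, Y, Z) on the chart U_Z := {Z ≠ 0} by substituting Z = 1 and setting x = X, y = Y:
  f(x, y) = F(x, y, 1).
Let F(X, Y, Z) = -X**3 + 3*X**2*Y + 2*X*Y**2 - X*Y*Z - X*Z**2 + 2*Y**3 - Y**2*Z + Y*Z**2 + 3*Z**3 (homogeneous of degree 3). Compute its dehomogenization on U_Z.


f(x, y) = -x**3 + 3*x**2*y + 2*x*y**2 - x*y - x + 2*y**3 - y**2 + y + 3

On U_Z we set Z = 1. Each monomial c·X^i·Y^j·Z^k in F becomes c·x^i·y^j·1^k = c·x^i·y^j.
Substituting Z = 1: F(X, Y, 1) = -x**3 + 3*x**2*y + 2*x*y**2 - x*y - x + 2*y**3 - y**2 + y + 3.
Note: deg(f) ≤ deg(F) = 3; strict inequality happens when F is divisible by Z (lost terms).


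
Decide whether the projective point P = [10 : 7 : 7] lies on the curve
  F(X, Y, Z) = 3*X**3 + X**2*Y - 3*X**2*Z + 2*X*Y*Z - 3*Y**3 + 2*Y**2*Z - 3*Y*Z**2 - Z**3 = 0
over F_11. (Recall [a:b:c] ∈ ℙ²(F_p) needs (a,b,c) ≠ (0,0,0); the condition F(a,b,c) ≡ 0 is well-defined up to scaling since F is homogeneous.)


F(10,7,7) ≡ 7 (mod 11); P is NOT on the curve.

Evaluate F(10, 7, 7) term-by-term (mod 11).
  3*X**3 ↦ 3·1000·1·1 = 3000
  X**2*Y ↦ 1·100·7·1 = 700
  -3*X**2*Z ↦ -3·100·1·7 = -2100
  2*X*Y*Z ↦ 2·10·7·7 = 980
  -3*Y**3 ↦ -3·1·343·1 = -1029
  2*Y**2*Z ↦ 2·1·49·7 = 686
  -3*Y*Z**2 ↦ -3·1·7·49 = -1029
  -Z**3 ↦ -1·1·1·343 = -343
Sum: F(10, 7, 7) = (3000) + (700) + (-2100) + (980) + (-1029) + (686) + (-1029) + (-343) = 865.
Reducing mod 11: 865 ≡ 7 (mod 11).
Since F(a, b, c) ≡ 7 ≠ 0 (mod 11), P does NOT lie on the curve.


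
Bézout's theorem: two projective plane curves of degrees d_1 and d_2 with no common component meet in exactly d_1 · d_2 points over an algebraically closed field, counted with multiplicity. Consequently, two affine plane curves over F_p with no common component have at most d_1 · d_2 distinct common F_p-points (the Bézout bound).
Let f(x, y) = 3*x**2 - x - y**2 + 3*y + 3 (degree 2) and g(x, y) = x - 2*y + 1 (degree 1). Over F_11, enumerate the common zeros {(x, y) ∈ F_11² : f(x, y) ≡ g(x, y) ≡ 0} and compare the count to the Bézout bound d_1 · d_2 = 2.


Common zeros: ∅; count = 0; Bézout bound = 2.

deg(f) = 2, deg(g) = 1, so Bézout bound = 2.
Scan x ∈ F_11. For each x, list the y ∈ F_11 with f(x, y) ≡ 0 and those with g(x, y) ≡ 0 (mod 11); the common zeros in that column are the intersection.
  x = 0: f ≡ 0 at y ∈ ∅; g ≡ 0 at y ∈ {6}; common: ∅.
  x = 1: f ≡ 0 at y ∈ ∅; g ≡ 0 at y ∈ {1}; common: ∅.
  x = 2: f ≡ 0 at y ∈ ∅; g ≡ 0 at y ∈ {7}; common: ∅.
  x = 3: f ≡ 0 at y ∈ ∅; g ≡ 0 at y ∈ {2}; common: ∅.
  x = 4: f ≡ 0 at y ∈ ∅; g ≡ 0 at y ∈ {8}; common: ∅.
  x = 5: f ≡ 0 at y ∈ {6, 8}; g ≡ 0 at y ∈ {3}; common: ∅.
  x = 6: f ≡ 0 at y ∈ {7}; g ≡ 0 at y ∈ {9}; common: ∅.
  x = 7: f ≡ 0 at y ∈ {0, 3}; g ≡ 0 at y ∈ {4}; common: ∅.
  x = 8: f ≡ 0 at y ∈ {0, 3}; g ≡ 0 at y ∈ {10}; common: ∅.
  x = 9: f ≡ 0 at y ∈ {7}; g ≡ 0 at y ∈ {5}; common: ∅.
  x = 10: f ≡ 0 at y ∈ {6, 8}; g ≡ 0 at y ∈ {0}; common: ∅.
Collecting: common zeros = ∅, so the count is 0.
Comparison with the Bézout bound: 0 ≤ 2 = deg(f)·deg(g), as expected for curves with no common component (the affine F_11-count falls short of the bound because intersections may lie at infinity, over extension fields, or carry multiplicity).


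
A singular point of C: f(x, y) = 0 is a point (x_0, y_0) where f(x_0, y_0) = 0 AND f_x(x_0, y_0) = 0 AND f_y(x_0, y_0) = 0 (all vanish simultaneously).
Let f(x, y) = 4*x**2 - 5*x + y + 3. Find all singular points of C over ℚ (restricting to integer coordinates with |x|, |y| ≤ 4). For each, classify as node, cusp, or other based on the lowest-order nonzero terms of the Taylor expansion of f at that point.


No singular points in the scanned grid; C is smooth there.

Compute partial derivatives:
  f_x = 8*x - 5.
  f_y = 1.
f_y = 1 is a nonzero constant, so f_y never vanishes: no point (x, y) can satisfy f = f_x = f_y = 0. In particular no (x, y) ∈ {−4, ..., 4}² is singular; the curve is smooth.
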